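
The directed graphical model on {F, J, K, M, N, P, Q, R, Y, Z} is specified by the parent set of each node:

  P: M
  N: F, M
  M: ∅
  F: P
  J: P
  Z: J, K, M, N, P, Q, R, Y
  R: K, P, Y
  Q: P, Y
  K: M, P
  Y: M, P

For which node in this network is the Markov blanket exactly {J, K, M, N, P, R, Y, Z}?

The target node must have every member of {J, K, M, N, P, R, Y, Z} as a parent, child, or co-parent, and no others.
Parents of Q: P, Y; children: Z; co-parents: J, K, M, N, P, R, Y.
These exactly cover the given set, so the node is Q.

Q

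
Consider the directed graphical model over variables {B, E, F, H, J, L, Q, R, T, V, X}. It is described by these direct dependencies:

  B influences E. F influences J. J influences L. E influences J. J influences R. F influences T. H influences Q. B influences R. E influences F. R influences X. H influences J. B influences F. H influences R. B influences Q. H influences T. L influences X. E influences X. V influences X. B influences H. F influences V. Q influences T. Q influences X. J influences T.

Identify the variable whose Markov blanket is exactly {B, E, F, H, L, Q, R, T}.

The target node must have every member of {B, E, F, H, L, Q, R, T} as a parent, child, or co-parent, and no others.
Parents of J: E, F, H; children: L, R, T; co-parents: B, F, H, Q.
These exactly cover the given set, so the node is J.

J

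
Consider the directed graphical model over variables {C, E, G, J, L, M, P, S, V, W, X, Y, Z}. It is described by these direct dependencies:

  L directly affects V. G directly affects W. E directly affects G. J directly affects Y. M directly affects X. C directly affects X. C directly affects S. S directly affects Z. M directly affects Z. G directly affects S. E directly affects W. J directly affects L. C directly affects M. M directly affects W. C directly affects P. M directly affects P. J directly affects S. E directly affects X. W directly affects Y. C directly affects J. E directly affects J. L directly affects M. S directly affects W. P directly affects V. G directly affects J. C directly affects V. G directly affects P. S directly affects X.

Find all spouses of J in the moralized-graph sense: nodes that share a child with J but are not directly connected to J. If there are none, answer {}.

{W}

Children of J: L, S, Y.
  L: —
  S: C, G
  Y: W
Excluding nodes already adjacent to J (C, E, G, L, S, Y), the co-parent-only contribution is {W}.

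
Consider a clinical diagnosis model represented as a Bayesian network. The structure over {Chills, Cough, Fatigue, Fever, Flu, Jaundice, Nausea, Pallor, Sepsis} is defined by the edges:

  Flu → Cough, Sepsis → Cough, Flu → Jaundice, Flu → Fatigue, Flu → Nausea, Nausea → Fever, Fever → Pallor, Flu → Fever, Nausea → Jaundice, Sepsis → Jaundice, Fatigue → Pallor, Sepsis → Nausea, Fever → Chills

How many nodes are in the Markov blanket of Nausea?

4

Nausea has parents Flu, Sepsis.
Children of Nausea: Fever, Jaundice.
Co-parents of Nausea (other parents of its children):
  parents(Jaundice) \ {Nausea} = {Flu, Sepsis}.
  Fever's other parent is Flu.
MB(Nausea) = {Fever, Flu, Jaundice, Sepsis}, which has 4 nodes.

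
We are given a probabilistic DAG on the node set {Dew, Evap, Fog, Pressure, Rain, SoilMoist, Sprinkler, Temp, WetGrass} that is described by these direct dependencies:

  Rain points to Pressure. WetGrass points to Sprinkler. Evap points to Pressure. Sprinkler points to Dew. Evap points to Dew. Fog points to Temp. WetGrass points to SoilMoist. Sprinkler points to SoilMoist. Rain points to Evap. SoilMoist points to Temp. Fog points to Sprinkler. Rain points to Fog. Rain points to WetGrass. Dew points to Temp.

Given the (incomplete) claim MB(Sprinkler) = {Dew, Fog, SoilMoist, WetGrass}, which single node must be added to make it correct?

Sprinkler's parents: Fog, WetGrass.
Sprinkler's children: Dew, SoilMoist.
Parents of each child, excluding Sprinkler:
  SoilMoist: WetGrass
  Dew: Evap
MB(Sprinkler) = {Dew, Evap, Fog, SoilMoist, WetGrass}.
Comparing with the claimed set, Evap is missing.

Evap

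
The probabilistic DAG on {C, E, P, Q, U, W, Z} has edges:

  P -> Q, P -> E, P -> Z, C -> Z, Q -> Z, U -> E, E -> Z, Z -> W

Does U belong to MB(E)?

U is a parent of E.
So U ∈ MB(E).

Yes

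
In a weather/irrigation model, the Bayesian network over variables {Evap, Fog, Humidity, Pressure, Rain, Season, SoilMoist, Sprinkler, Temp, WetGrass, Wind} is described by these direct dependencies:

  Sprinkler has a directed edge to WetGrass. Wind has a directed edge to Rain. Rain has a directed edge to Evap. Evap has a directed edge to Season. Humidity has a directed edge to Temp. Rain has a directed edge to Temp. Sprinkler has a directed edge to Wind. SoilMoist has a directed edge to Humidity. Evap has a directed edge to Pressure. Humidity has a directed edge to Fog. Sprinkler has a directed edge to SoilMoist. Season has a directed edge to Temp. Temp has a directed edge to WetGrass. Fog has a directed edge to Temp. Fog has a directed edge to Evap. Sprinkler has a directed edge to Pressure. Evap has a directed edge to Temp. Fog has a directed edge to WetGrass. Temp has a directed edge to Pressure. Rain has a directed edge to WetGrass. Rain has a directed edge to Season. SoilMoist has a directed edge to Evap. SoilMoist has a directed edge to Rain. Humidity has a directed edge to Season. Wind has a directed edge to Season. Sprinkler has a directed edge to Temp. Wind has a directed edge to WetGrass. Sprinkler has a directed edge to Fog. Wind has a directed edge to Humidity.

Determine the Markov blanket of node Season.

{Evap, Fog, Humidity, Rain, Sprinkler, Temp, Wind}

A node's Markov blanket = Pa ∪ Ch ∪ (parents of Ch other than the node itself).
Pa(Season) = {Evap, Humidity, Rain, Wind}.
Ch(Season) = {Temp}.
For each child, the remaining parents (spouses of Season):
  Temp: Evap, Fog, Humidity, Rain, Sprinkler
So the Markov blanket of Season is {Evap, Fog, Humidity, Rain, Sprinkler, Temp, Wind}.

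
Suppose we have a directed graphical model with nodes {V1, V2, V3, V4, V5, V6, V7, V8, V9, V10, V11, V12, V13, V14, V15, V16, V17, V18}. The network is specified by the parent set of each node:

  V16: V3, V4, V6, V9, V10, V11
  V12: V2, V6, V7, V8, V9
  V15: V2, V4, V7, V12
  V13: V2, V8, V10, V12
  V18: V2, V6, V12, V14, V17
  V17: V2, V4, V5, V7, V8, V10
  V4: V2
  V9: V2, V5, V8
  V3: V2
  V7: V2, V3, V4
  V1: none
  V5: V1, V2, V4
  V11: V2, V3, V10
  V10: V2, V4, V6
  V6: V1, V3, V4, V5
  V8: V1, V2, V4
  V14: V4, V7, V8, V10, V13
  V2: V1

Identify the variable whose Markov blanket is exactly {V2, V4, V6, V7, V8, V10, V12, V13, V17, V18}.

V14

The target node must have every member of {V2, V4, V6, V7, V8, V10, V12, V13, V17, V18} as a parent, child, or co-parent, and no others.
Parents of V14: V4, V7, V8, V10, V13; children: V18; co-parents: V2, V6, V12, V17.
These exactly cover the given set, so the node is V14.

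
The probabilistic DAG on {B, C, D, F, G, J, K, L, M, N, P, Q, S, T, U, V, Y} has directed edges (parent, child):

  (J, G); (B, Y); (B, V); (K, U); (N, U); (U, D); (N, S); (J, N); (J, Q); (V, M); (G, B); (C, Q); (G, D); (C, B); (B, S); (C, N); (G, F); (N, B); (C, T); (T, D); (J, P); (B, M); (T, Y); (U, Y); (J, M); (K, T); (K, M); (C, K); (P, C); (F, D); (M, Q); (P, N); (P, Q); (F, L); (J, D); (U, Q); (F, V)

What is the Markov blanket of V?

{B, F, J, K, M}

A node's Markov blanket = Pa ∪ Ch ∪ (parents of Ch other than the node itself).
V has parents B, F.
Children of V: M.
Parents of each child, excluding V:
  M: B, J, K
Union: {B, F} ∪ {M} ∪ {B, J, K} = {B, F, J, K, M}.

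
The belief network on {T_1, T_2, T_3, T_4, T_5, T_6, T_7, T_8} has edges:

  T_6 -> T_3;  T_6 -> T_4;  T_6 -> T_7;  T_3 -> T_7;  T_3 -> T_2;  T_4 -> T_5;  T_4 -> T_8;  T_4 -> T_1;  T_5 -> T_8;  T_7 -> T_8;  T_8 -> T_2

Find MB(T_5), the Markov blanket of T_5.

{T_4, T_7, T_8}

The Markov blanket of a node is its parents, its children, and the other parents of its children.
Ch(T_5) = {T_8}.
T_5 has parent T_4.
For each child, the remaining parents (spouses of T_5):
  T_8: T_4, T_7
MB(T_5) = {T_4, T_7, T_8}.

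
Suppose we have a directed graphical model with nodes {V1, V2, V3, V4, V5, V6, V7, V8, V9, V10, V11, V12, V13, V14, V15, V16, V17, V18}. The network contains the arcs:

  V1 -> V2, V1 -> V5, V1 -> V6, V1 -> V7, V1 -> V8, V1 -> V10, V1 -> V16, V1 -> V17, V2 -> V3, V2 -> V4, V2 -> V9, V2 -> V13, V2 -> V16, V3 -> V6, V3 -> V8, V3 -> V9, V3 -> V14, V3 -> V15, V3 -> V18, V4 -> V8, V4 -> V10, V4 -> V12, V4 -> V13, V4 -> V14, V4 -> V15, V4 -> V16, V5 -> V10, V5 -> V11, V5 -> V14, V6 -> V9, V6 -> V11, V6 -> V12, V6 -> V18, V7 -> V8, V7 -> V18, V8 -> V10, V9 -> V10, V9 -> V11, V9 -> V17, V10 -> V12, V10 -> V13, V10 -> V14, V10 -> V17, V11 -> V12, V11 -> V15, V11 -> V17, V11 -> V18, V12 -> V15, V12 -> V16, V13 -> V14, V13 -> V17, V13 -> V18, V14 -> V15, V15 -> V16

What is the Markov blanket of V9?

Recall MB(v) = parents ∪ children ∪ spouses, where spouses are the other parents of v's children.
V9 has children V10, V11, V17.
Pa(V9) = {V2, V3, V6}.
Parents of each child, excluding V9:
  parents(V10) \ {V9} = {V1, V4, V5, V8}.
  V11 also has parents V5, V6.
  V17's other parents are V1, V10, V11, V13.
MB(V9) = {V1, V2, V3, V4, V5, V6, V8, V10, V11, V13, V17}.

{V1, V2, V3, V4, V5, V6, V8, V10, V11, V13, V17}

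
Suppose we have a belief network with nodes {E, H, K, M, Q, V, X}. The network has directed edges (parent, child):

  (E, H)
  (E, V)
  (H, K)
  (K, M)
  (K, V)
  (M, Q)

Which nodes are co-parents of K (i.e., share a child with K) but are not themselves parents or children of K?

Children of K: M, V.
  M: —
  V: E
Excluding nodes already adjacent to K (H, M, V), the co-parent-only contribution is {E}.

{E}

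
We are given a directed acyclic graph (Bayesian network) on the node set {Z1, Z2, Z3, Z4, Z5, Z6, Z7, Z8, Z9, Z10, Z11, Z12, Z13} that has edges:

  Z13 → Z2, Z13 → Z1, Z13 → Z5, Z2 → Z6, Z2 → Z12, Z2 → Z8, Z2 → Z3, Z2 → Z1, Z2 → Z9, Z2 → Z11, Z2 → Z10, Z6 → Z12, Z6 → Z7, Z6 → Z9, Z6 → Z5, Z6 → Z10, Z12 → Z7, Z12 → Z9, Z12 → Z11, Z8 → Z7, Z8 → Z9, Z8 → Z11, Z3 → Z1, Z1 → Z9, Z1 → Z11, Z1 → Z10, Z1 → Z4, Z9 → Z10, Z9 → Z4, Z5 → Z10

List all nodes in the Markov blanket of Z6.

{Z1, Z2, Z5, Z7, Z8, Z9, Z10, Z12, Z13}

The Markov blanket of a node is its parents, its children, and the other parents of its children.
Pa(Z6) = {Z2}.
Ch(Z6) = {Z5, Z7, Z9, Z10, Z12}.
Co-parents of Z6 (other parents of its children):
  Z12 also has parent Z2.
  Z7 also has parents Z8, Z12.
  parents(Z9) \ {Z6} = {Z1, Z2, Z8, Z12}.
  Z5 also has parent Z13.
  parents(Z10) \ {Z6} = {Z1, Z2, Z5, Z9}.
MB(Z6) = {Z1, Z2, Z5, Z7, Z8, Z9, Z10, Z12, Z13}.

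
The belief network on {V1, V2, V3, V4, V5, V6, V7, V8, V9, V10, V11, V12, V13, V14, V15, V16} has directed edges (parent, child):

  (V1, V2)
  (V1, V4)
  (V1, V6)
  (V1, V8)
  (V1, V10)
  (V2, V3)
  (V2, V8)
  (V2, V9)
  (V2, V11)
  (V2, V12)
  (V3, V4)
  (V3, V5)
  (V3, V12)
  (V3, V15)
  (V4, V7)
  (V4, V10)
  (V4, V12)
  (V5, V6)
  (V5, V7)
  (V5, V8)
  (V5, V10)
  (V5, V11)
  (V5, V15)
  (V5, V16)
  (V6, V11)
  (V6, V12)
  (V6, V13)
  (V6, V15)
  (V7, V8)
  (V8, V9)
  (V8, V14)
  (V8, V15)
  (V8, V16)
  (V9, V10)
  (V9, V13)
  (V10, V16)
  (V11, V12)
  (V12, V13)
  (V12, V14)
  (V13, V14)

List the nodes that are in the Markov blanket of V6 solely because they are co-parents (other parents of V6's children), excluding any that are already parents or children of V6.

Children of V6: V11, V12, V13, V15.
  V11: V2, V5
  V12: V2, V3, V4, V11
  V13: V9, V12
  V15: V3, V5, V8
Excluding nodes already adjacent to V6 (V1, V5, V11, V12, V13, V15), the co-parent-only contribution is {V2, V3, V4, V8, V9}.

{V2, V3, V4, V8, V9}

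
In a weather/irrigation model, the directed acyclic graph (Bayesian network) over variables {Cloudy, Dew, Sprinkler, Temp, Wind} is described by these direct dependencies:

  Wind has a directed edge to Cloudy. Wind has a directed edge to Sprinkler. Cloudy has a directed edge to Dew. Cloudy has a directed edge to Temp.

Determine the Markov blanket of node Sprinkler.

{Wind}

Ch(Sprinkler) = {}.
Sprinkler has parent Wind.
With no children, Sprinkler has no spouses; the co-parent set is empty.
Taking the union gives {Wind}.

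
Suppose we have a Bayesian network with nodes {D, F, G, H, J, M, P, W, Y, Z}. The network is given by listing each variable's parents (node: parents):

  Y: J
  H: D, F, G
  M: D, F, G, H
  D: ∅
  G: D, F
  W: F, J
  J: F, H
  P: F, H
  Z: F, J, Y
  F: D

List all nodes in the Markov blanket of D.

By definition, MB(D) is built from D's parents, D's children, and the co-parents of D.
Pa(D) = {}.
D's children: F, G, H, M.
For each child, the remaining parents (spouses of D):
  F: no additional parents.
  G also has parent F.
  H's other parents are F, G.
  M's other parents are F, G, H.
Union: {} ∪ {F, G, H, M} ∪ {F, G, H} = {F, G, H, M}.

{F, G, H, M}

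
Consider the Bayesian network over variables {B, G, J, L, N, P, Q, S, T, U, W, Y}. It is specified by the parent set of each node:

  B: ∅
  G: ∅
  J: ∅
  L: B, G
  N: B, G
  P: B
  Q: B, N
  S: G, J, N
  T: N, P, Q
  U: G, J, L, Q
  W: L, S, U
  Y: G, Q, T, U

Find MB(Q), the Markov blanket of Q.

The Markov blanket of a node is its parents, its children, and the other parents of its children.
Parents of Q: B, N.
Q's children: T, U, Y.
For each child, the remaining parents (spouses of Q):
  T: N, P
  U: G, J, L
  Y: G, T, U
So the Markov blanket of Q is {B, G, J, L, N, P, T, U, Y}.

{B, G, J, L, N, P, T, U, Y}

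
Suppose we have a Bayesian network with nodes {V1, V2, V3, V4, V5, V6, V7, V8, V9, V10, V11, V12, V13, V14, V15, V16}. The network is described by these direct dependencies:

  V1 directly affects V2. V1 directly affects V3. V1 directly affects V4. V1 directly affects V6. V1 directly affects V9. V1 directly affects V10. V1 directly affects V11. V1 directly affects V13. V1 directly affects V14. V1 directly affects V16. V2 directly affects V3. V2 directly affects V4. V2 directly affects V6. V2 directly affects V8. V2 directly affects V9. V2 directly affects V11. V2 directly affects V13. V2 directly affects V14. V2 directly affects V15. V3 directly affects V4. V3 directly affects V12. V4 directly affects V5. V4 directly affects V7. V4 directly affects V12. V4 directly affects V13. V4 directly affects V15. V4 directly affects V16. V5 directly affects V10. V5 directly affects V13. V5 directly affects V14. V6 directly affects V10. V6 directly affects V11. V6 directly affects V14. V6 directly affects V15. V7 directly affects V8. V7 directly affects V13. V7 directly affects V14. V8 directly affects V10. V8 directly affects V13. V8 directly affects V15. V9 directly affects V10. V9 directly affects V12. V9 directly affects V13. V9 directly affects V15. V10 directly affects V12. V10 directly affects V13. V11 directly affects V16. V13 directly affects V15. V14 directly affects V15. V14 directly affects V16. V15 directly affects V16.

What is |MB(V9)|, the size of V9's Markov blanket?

13

The Markov blanket of a node is its parents, its children, and the other parents of its children.
Ch(V9) = {V10, V12, V13, V15}.
V9's parents: V1, V2.
Parents of each child, excluding V9:
  parents(V10) \ {V9} = {V1, V5, V6, V8}.
  parents(V12) \ {V9} = {V3, V4, V10}.
  parents(V13) \ {V9} = {V1, V2, V4, V5, V7, V8, V10}.
  V15's other parents are V2, V4, V6, V8, V13, V14.
MB(V9) = {V1, V2, V3, V4, V5, V6, V7, V8, V10, V12, V13, V14, V15}, which has 13 nodes.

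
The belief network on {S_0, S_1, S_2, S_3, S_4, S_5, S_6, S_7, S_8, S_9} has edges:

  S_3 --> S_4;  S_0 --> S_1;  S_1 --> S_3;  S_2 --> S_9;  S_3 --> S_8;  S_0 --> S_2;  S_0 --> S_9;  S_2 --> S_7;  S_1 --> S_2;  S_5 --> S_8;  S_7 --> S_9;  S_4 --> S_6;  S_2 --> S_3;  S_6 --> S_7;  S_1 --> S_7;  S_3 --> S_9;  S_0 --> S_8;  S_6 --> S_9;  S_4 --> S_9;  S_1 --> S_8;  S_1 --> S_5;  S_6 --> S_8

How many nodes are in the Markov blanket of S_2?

7

S_2 has parents S_0, S_1.
Children of S_2: S_3, S_7, S_9.
Co-parents of S_2 (other parents of its children):
  S_3 also has parent S_1.
  S_7's other parents are S_1, S_6.
  S_9's other parents are S_0, S_3, S_4, S_6, S_7.
MB(S_2) = {S_0, S_1, S_3, S_4, S_6, S_7, S_9}, which has 7 nodes.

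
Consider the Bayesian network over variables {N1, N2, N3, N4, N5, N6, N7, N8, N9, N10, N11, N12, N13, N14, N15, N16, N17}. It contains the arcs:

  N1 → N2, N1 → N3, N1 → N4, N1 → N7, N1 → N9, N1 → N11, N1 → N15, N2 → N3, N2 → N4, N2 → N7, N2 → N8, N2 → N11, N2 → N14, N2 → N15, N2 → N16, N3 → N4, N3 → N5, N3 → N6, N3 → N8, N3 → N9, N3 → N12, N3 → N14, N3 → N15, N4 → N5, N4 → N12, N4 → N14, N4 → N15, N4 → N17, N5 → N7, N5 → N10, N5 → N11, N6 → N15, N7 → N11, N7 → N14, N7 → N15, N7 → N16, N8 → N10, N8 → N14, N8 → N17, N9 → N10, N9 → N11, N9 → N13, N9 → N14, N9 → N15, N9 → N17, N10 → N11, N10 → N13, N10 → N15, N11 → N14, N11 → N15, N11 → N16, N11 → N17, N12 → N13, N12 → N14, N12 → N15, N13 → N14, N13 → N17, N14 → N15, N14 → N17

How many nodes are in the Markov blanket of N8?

By definition, MB(N8) is built from N8's parents, N8's children, and the co-parents of N8.
Pa(N8) = {N2, N3}.
N8 has children N10, N14, N17.
For each child, the remaining parents (spouses of N8):
  parents(N10) \ {N8} = {N5, N9}.
  N14's other parents are N2, N3, N4, N7, N9, N11, N12, N13.
  parents(N17) \ {N8} = {N4, N9, N11, N13, N14}.
MB(N8) = {N2, N3, N4, N5, N7, N9, N10, N11, N12, N13, N14, N17}, which has 12 nodes.

12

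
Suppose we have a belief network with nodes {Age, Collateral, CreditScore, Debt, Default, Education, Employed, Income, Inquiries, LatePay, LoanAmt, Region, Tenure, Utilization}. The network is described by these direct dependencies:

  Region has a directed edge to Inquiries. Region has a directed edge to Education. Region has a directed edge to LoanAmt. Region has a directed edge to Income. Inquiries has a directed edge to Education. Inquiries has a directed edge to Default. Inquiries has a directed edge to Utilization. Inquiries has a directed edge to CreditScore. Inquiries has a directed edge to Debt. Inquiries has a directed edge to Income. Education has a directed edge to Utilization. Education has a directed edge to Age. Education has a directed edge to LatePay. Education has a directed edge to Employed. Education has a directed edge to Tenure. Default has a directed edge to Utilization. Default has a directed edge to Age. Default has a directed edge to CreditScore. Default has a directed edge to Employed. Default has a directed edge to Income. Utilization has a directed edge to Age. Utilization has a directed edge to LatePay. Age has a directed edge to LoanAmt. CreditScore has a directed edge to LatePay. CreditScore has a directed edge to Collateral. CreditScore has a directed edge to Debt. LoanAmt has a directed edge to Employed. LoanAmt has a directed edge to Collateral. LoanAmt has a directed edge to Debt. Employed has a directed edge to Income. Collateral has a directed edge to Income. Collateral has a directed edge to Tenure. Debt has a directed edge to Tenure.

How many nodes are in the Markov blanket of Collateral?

Children of Collateral: Income, Tenure.
Parents of Collateral: CreditScore, LoanAmt.
Other parents of Collateral's children:
  parents(Income) \ {Collateral} = {Default, Employed, Inquiries, Region}.
  parents(Tenure) \ {Collateral} = {Debt, Education}.
MB(Collateral) = {CreditScore, Debt, Default, Education, Employed, Income, Inquiries, LoanAmt, Region, Tenure}, which has 10 nodes.

10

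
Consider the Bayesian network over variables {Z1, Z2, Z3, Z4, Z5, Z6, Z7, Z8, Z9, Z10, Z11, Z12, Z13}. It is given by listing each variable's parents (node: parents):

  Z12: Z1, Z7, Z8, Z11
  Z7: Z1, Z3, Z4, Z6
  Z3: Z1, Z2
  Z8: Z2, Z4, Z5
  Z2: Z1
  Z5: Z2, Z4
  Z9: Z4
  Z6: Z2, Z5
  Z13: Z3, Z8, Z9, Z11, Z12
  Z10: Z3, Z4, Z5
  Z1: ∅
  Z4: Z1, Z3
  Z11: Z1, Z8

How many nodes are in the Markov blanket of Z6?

The Markov blanket of a node is its parents, its children, and the other parents of its children.
Pa(Z6) = {Z2, Z5}.
Ch(Z6) = {Z7}.
Co-parents of Z6 (other parents of its children):
  Z7: Z1, Z3, Z4
MB(Z6) = {Z1, Z2, Z3, Z4, Z5, Z7}, which has 6 nodes.

6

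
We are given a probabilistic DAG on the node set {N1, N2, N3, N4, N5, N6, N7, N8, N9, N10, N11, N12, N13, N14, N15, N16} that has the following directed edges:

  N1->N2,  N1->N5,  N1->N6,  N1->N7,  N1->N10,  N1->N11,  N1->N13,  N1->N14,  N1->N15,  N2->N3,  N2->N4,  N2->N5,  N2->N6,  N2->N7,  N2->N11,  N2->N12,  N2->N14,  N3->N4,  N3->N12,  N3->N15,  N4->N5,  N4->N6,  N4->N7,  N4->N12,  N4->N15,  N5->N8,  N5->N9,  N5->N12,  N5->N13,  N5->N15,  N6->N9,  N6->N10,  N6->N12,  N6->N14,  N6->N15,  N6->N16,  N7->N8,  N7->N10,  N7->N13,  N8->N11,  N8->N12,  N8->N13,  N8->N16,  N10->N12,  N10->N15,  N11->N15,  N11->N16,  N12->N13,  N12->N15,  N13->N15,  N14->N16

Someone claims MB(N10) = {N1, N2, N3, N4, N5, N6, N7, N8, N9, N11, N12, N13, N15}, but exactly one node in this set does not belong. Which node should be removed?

N9

A node's Markov blanket = Pa ∪ Ch ∪ (parents of Ch other than the node itself).
N10's parents: N1, N6, N7.
N10's children: N12, N15.
For each child, the remaining parents (spouses of N10):
  parents(N12) \ {N10} = {N2, N3, N4, N5, N6, N8}.
  N15's other parents are N1, N3, N4, N5, N6, N11, N12, N13.
MB(N10) = {N1, N2, N3, N4, N5, N6, N7, N8, N11, N12, N13, N15}.
N9 is neither a parent, child, nor co-parent of N10, so it does not belong.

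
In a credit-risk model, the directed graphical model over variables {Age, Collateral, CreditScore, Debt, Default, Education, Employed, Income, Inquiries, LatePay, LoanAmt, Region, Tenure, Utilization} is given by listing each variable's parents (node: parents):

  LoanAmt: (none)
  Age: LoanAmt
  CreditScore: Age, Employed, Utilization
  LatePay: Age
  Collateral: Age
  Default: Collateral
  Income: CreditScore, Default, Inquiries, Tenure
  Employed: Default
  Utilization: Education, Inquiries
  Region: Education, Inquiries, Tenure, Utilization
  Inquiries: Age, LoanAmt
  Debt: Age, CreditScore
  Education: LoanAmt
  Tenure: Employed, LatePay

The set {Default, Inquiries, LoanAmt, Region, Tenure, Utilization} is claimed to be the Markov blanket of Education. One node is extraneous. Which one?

Default

The Markov blanket of a node is its parents, its children, and the other parents of its children.
Parents of Education: LoanAmt.
Education's children: Region, Utilization.
Other parents of Education's children:
  Utilization: Inquiries
  Region: Inquiries, Tenure, Utilization
MB(Education) = {Inquiries, LoanAmt, Region, Tenure, Utilization}.
Default is neither a parent, child, nor co-parent of Education, so it does not belong.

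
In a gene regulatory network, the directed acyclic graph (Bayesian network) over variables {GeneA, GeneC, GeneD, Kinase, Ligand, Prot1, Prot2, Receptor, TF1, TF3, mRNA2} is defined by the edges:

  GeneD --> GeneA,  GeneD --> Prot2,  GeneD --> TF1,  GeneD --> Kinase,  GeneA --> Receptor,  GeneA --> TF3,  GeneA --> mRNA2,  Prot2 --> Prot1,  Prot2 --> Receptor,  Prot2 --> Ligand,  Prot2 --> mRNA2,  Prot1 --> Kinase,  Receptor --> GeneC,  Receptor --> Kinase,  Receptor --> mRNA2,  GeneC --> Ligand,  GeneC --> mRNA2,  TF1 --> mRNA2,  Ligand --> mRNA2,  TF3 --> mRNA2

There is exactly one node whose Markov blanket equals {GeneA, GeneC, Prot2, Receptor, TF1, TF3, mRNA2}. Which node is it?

The target node must have every member of {GeneA, GeneC, Prot2, Receptor, TF1, TF3, mRNA2} as a parent, child, or co-parent, and no others.
Parents of Ligand: GeneC, Prot2; children: mRNA2; co-parents: GeneA, GeneC, Prot2, Receptor, TF1, TF3.
These exactly cover the given set, so the node is Ligand.

Ligand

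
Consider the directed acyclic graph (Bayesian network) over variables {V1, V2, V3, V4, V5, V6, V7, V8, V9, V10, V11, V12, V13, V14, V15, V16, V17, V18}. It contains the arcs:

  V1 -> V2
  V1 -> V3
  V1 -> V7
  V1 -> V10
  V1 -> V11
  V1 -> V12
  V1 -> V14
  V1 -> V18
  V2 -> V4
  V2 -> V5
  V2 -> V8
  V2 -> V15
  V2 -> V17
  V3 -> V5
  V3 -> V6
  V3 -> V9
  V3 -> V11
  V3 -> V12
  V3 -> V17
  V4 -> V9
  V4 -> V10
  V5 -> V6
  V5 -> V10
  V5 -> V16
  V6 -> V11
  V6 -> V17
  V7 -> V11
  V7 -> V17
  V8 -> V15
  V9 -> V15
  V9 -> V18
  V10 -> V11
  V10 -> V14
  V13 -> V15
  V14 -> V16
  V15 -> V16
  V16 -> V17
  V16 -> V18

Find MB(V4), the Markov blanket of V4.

V4's children: V9, V10.
V4's parents: V2.
Other parents of V4's children:
  parents(V9) \ {V4} = {V3}.
  V10 also has parents V1, V5.
Union: {V2} ∪ {V9, V10} ∪ {V1, V3, V5} = {V1, V2, V3, V5, V9, V10}.

{V1, V2, V3, V5, V9, V10}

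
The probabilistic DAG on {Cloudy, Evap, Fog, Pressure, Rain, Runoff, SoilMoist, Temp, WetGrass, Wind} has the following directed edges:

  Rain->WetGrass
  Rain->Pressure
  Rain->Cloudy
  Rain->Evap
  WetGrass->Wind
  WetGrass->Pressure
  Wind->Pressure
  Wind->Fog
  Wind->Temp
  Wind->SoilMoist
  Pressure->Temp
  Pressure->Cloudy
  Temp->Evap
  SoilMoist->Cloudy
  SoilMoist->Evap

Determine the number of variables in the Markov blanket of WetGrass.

Ch(WetGrass) = {Pressure, Wind}.
WetGrass's parents: Rain.
Parents of each child, excluding WetGrass:
  Wind: no additional parents.
  Pressure's other parents are Rain, Wind.
MB(WetGrass) = {Pressure, Rain, Wind}, which has 3 nodes.

3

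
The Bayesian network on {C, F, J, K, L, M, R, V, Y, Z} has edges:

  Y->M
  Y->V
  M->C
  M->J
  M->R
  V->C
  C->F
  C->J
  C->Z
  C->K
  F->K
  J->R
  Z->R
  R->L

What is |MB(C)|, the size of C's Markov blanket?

6

Parents of C: M, V.
Children of C: F, J, K, Z.
For each child, the remaining parents (spouses of C):
  F: no additional parents.
  J's other parent is M.
  Z has no other parent.
  K also has parent F.
MB(C) = {F, J, K, M, V, Z}, which has 6 nodes.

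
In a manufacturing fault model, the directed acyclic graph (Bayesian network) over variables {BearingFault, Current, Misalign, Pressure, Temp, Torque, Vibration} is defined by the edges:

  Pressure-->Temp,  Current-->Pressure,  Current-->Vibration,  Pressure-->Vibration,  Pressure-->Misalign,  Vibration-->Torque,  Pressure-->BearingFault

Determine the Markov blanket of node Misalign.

Misalign has parent Pressure.
Misalign has no children.
With no children, Misalign has no spouses; the co-parent set is empty.
So the Markov blanket of Misalign is {Pressure}.

{Pressure}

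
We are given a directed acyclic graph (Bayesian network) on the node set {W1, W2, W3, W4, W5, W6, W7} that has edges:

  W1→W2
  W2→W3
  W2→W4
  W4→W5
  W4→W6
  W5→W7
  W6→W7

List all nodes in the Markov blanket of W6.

{W4, W5, W7}

Recall MB(v) = parents ∪ children ∪ spouses, where spouses are the other parents of v's children.
Pa(W6) = {W4}.
W6 has child W7.
Other parents of W6's children:
  W7 also has parent W5.
Taking the union gives {W4, W5, W7}.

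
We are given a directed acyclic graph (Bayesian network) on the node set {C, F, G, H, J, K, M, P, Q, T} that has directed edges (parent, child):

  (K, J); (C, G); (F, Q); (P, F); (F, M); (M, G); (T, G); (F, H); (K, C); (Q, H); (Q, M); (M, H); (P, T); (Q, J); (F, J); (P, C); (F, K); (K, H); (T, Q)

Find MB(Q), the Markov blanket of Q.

{F, H, J, K, M, T}

Q's parents: F, T.
Q has children H, J, M.
Other parents of Q's children:
  M: F
  J: F, K
  H: F, K, M
Union: {F, T} ∪ {H, J, M} ∪ {F, K, M} = {F, H, J, K, M, T}.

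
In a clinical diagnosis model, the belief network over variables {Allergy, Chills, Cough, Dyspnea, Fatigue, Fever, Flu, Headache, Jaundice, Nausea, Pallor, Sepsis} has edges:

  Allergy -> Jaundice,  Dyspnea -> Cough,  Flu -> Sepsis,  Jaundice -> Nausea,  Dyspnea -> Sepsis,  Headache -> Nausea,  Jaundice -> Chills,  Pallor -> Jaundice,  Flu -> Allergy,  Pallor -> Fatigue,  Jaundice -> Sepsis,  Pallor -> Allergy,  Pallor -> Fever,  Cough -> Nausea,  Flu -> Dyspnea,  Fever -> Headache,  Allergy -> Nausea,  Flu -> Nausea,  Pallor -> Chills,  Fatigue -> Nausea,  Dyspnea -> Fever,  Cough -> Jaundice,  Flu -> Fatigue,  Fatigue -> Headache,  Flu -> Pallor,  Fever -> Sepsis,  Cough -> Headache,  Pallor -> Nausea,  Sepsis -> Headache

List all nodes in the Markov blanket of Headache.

{Allergy, Cough, Fatigue, Fever, Flu, Jaundice, Nausea, Pallor, Sepsis}

Parents of Headache: Cough, Fatigue, Fever, Sepsis.
Headache has child Nausea.
Other parents of Headache's children:
  Nausea also has parents Allergy, Cough, Fatigue, Flu, Jaundice, Pallor.
MB(Headache) = {Allergy, Cough, Fatigue, Fever, Flu, Jaundice, Nausea, Pallor, Sepsis}.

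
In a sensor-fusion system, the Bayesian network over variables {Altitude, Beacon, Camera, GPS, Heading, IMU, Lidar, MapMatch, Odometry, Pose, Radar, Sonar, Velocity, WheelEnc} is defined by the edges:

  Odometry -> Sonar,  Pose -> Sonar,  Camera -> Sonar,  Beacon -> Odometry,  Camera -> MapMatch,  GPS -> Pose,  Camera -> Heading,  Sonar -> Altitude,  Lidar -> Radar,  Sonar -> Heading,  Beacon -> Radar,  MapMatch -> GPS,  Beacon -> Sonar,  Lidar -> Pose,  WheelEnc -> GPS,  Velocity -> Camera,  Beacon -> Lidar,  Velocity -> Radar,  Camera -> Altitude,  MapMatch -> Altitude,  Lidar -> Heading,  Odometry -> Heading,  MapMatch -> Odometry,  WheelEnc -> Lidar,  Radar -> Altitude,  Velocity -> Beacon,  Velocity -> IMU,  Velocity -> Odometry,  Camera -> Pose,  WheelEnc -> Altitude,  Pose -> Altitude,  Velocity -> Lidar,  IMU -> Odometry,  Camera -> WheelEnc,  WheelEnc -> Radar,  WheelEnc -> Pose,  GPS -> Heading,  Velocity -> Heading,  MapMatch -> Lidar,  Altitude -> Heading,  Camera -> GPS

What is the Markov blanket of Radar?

Radar's children: Altitude.
Parents of Radar: Beacon, Lidar, Velocity, WheelEnc.
Co-parents of Radar (other parents of its children):
  Altitude's other parents are Camera, MapMatch, Pose, Sonar, WheelEnc.
So the Markov blanket of Radar is {Altitude, Beacon, Camera, Lidar, MapMatch, Pose, Sonar, Velocity, WheelEnc}.

{Altitude, Beacon, Camera, Lidar, MapMatch, Pose, Sonar, Velocity, WheelEnc}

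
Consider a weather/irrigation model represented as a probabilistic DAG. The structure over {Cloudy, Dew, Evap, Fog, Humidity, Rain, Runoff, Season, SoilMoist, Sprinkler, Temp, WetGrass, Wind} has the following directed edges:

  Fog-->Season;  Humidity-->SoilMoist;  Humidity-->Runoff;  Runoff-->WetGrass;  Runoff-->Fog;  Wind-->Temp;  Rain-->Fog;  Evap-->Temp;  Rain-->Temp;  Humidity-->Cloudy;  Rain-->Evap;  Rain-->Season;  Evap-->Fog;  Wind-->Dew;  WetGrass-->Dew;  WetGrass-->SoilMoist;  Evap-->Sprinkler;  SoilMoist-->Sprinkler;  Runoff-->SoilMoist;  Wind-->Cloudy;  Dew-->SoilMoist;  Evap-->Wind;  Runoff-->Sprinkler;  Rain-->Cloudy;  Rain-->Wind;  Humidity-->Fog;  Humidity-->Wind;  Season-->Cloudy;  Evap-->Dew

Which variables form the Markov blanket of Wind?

{Cloudy, Dew, Evap, Humidity, Rain, Season, Temp, WetGrass}

By definition, MB(Wind) is built from Wind's parents, Wind's children, and the co-parents of Wind.
Wind's parents: Evap, Humidity, Rain.
Wind's children: Cloudy, Dew, Temp.
Other parents of Wind's children:
  Dew: Evap, WetGrass
  Temp: Evap, Rain
  Cloudy: Humidity, Rain, Season
MB(Wind) = {Cloudy, Dew, Evap, Humidity, Rain, Season, Temp, WetGrass}.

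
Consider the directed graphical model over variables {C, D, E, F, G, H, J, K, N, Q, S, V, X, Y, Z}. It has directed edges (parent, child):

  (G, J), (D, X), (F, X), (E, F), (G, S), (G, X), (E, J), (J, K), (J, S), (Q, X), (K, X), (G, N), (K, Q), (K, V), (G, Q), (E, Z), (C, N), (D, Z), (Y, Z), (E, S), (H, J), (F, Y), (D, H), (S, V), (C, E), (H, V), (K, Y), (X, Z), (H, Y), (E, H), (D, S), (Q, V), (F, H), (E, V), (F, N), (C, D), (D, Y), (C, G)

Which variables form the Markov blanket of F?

{C, D, E, G, H, K, N, Q, X, Y}

F's children: H, N, X, Y.
Parents of F: E.
Other parents of F's children:
  H's other parents are D, E.
  N's other parents are C, G.
  X's other parents are D, G, K, Q.
  Y's other parents are D, H, K.
Union: {E} ∪ {H, N, X, Y} ∪ {C, D, E, G, H, K, Q} = {C, D, E, G, H, K, N, Q, X, Y}.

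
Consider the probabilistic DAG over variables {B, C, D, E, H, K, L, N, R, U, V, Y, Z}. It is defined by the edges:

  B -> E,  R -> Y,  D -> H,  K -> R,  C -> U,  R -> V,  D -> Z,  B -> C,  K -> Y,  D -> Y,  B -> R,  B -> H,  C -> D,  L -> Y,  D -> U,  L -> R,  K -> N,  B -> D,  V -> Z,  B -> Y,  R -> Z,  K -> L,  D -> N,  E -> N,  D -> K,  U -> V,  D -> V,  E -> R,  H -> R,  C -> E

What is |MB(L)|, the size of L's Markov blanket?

L's parents: K.
Ch(L) = {R, Y}.
For each child, the remaining parents (spouses of L):
  R's other parents are B, E, H, K.
  Y also has parents B, D, K, R.
MB(L) = {B, D, E, H, K, R, Y}, which has 7 nodes.

7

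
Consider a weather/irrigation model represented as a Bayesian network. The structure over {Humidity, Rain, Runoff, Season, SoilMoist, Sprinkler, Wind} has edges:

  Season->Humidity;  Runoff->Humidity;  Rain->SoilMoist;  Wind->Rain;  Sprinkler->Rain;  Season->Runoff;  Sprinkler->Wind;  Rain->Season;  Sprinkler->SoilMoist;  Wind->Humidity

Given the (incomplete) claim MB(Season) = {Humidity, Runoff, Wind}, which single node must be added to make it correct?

By definition, MB(Season) is built from Season's parents, Season's children, and the co-parents of Season.
Season's children: Humidity, Runoff.
Season's parents: Rain.
Other parents of Season's children:
  Runoff has no other parent.
  parents(Humidity) \ {Season} = {Runoff, Wind}.
MB(Season) = {Humidity, Rain, Runoff, Wind}.
Comparing with the claimed set, Rain is missing.

Rain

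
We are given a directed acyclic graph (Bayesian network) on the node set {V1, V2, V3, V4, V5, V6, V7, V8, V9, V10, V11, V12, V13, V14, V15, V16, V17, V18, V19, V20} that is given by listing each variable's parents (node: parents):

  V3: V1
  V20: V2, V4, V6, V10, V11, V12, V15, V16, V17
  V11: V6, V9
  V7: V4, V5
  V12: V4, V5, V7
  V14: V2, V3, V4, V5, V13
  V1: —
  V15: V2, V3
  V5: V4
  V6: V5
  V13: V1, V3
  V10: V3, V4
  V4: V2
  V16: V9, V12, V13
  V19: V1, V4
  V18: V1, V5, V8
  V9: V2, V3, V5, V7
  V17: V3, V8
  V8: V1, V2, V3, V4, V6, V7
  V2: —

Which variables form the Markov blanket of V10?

The Markov blanket of a node is its parents, its children, and the other parents of its children.
Pa(V10) = {V3, V4}.
Children of V10: V20.
Parents of each child, excluding V10:
  V20's other parents are V2, V4, V6, V11, V12, V15, V16, V17.
MB(V10) = {V2, V3, V4, V6, V11, V12, V15, V16, V17, V20}.

{V2, V3, V4, V6, V11, V12, V15, V16, V17, V20}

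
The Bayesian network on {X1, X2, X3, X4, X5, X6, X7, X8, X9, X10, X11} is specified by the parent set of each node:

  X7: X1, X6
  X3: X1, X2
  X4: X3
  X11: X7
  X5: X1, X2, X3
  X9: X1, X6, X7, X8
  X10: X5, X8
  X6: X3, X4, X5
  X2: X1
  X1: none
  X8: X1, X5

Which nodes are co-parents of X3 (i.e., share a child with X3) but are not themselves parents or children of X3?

{}

Children of X3: X4, X5, X6.
  X4 has no other parent.
  parents(X5) \ {X3} = {X1, X2}.
  X6's other parents are X4, X5.
Excluding nodes already adjacent to X3 (X1, X2, X4, X5, X6), the co-parent-only contribution is {}.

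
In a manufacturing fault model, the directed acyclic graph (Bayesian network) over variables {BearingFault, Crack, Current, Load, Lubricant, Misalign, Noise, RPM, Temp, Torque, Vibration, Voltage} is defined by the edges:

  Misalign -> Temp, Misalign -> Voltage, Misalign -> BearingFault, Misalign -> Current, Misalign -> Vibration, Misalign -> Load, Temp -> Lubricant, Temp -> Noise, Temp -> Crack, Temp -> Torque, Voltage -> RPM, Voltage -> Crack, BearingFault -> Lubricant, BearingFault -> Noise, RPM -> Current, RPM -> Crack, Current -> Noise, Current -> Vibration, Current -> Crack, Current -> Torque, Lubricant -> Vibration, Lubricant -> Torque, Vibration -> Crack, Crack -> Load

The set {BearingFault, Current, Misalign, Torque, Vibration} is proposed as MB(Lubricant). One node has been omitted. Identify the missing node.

Temp

Lubricant has parents BearingFault, Temp.
Children of Lubricant: Torque, Vibration.
Parents of each child, excluding Lubricant:
  Vibration also has parents Current, Misalign.
  Torque's other parents are Current, Temp.
MB(Lubricant) = {BearingFault, Current, Misalign, Temp, Torque, Vibration}.
Comparing with the claimed set, Temp is missing.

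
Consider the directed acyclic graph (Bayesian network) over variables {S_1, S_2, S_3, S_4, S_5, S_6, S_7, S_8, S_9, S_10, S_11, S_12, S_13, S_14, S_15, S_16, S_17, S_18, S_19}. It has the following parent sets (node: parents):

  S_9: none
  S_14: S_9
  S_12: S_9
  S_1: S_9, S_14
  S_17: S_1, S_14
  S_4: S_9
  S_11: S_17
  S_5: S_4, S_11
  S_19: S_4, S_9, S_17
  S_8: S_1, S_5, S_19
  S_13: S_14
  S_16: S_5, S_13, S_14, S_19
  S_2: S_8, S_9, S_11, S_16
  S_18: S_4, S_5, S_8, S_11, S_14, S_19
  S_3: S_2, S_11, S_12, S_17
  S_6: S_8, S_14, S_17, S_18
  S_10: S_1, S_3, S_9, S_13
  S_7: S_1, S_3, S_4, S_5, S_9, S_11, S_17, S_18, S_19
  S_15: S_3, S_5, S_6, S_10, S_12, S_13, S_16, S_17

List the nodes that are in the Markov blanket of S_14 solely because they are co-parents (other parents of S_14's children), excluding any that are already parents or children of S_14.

Children of S_14: S_1, S_6, S_13, S_16, S_17, S_18.
  parents(S_1) \ {S_14} = {S_9}.
  parents(S_17) \ {S_14} = {S_1}.
  S_13 has no other parent.
  parents(S_16) \ {S_14} = {S_5, S_13, S_19}.
  S_18's other parents are S_4, S_5, S_8, S_11, S_19.
  S_6 also has parents S_8, S_17, S_18.
Excluding nodes already adjacent to S_14 (S_1, S_6, S_9, S_13, S_16, S_17, S_18), the co-parent-only contribution is {S_4, S_5, S_8, S_11, S_19}.

{S_4, S_5, S_8, S_11, S_19}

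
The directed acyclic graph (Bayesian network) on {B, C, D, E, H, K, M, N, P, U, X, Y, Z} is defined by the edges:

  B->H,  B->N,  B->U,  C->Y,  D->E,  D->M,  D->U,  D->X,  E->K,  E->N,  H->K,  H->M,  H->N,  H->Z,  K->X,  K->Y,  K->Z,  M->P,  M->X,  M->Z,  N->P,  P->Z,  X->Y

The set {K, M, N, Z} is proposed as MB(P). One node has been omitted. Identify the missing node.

P's parents: M, N.
P's children: Z.
Parents of each child, excluding P:
  parents(Z) \ {P} = {H, K, M}.
MB(P) = {H, K, M, N, Z}.
Comparing with the claimed set, H is missing.

H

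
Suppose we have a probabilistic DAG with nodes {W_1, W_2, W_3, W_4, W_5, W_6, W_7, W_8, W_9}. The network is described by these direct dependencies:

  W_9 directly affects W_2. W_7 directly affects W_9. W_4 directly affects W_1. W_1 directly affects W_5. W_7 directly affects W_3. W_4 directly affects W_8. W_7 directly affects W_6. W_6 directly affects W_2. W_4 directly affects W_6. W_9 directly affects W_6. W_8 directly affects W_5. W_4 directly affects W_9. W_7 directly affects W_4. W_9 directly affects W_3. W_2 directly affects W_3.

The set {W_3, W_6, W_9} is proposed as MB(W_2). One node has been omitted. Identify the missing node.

A node's Markov blanket = Pa ∪ Ch ∪ (parents of Ch other than the node itself).
Ch(W_2) = {W_3}.
W_2's parents: W_6, W_9.
For each child, the remaining parents (spouses of W_2):
  W_3 also has parents W_7, W_9.
MB(W_2) = {W_3, W_6, W_7, W_9}.
Comparing with the claimed set, W_7 is missing.

W_7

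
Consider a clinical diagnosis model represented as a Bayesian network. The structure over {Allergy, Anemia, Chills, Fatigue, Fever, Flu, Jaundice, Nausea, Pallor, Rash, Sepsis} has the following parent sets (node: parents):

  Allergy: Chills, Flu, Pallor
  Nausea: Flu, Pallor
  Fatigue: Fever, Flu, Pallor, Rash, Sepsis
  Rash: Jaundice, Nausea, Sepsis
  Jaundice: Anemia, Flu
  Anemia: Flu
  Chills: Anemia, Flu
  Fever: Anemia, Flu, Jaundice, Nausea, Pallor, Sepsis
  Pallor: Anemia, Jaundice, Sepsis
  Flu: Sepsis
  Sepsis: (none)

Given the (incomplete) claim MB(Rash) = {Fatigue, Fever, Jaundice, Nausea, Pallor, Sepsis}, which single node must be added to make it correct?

The Markov blanket of a node is its parents, its children, and the other parents of its children.
Pa(Rash) = {Jaundice, Nausea, Sepsis}.
Ch(Rash) = {Fatigue}.
Parents of each child, excluding Rash:
  Fatigue's other parents are Fever, Flu, Pallor, Sepsis.
MB(Rash) = {Fatigue, Fever, Flu, Jaundice, Nausea, Pallor, Sepsis}.
Comparing with the claimed set, Flu is missing.

Flu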